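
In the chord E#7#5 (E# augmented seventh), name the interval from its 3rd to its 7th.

Spelling the chord: E#-G##-B##-D#.
That puts G## below D#.
5 letter names make it a fifth; at 6 semitones (a half step narrower than perfect) the quality is diminished.

d5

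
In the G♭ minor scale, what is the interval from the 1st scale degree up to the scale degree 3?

Spelling the G♭ minor scale: G♭ A♭ B𝄫 C♭ D♭ E𝄫 F♭.
That puts G♭ below B𝄫.
G♭ up to B𝄫 is 3 semitones, a half step narrower than a major third, so the interval is minor.

minor third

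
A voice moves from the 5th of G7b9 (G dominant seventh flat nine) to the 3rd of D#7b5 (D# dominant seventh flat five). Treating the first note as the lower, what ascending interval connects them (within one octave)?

The 5th of G7b9 (G dominant seventh flat nine) is D; the 3rd of D#7b5 (D# dominant seventh flat five) is F##.
3 letter names make it a third; at 5 semitones (a half step wider than major) the quality is augmented.

augmented third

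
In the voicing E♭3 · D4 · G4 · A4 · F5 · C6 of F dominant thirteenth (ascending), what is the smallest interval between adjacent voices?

Adjacent intervals: E♭3→D4 = major seventh; D4→G4 = perfect fourth; G4→A4 = major second; A4→F5 = minor sixth; F5→C6 = perfect fifth.
The smallest is G4 to A4, a major second (2 semitones).

M2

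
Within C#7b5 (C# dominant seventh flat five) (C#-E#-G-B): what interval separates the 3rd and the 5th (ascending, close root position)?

diminished 3rd

So we need the interval from E# up to G.
E# up to G is 2 semitones, a whole step narrower than a major third, so the interval is diminished.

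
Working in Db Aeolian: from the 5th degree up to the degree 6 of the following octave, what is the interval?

minor ninth

The scale runs Db Eb Fb Gb Ab Bbb Cb.
5th degree = Ab; 6th scale degree (up an octave) = Bbb.
From Ab to Bbb: 13 semitones over a ninth = minor.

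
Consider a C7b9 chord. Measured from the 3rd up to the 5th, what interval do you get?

m3

C7b9 is spelled C-E-G-B♭-D♭.
So we need the interval from E up to G.
3 letter names make it a third; at 3 semitones (a half step narrower than major) the quality is minor.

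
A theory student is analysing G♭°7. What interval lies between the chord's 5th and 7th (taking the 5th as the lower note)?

G♭°7: G♭–B𝄫–D𝄫–F𝄫.
The 5th is D𝄫 and the 7th is F𝄫.
D𝄫 up to F𝄫 is 3 semitones, a half step narrower than a major third, so the interval is minor.

minor third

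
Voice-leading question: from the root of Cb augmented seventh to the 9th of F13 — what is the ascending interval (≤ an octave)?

augmented 5th

Cb augmented seventh has Cb as its root, and F13 has G as its 9th.
Cb up to G is 8 semitones, a half step wider than a perfect fifth, so the interval is augmented.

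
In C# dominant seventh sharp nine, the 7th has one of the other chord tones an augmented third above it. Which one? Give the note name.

C#7#9 (C# dominant seventh sharp nine): C#–E#–G#–B–D##.
The 7th is B. An augmented third above B is D##.
D## is the chord's 9th.

D##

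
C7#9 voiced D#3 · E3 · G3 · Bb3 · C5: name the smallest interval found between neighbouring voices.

Adjacent intervals: D#3→E3 = minor second; E3→G3 = minor third; G3→Bb3 = minor third; Bb3→C5 = major ninth.
The smallest is D#3 to E3, a minor second (1 semitone).

minor second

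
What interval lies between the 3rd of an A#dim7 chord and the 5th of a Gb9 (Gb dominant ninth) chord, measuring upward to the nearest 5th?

d2

The 3rd of A#dim7 is C#; the 5th of Gb9 (Gb dominant ninth) is Db.
C# up to Db is 0 semitones, a whole step narrower than a major second, so the interval is diminished.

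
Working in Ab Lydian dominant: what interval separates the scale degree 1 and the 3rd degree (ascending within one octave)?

major third

The scale runs Ab Bb C D Eb F Gb.
The scale degree 1 is Ab and the 3rd degree is C.
Counting 3 letters and 4 half steps from Ab gives a major third.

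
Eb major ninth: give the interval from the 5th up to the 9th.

Ebmaj9: Eb, G, Bb, D, F.
5th = Bb; 9th = F.
Bb up to F spans 5 letter names and 7 semitones — a perfect fifth.

perfect fifth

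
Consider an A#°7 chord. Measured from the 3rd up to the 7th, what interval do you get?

The chord tones of A#°7 (A# diminished seventh) are A#–C#–E–G.
That puts C# below G.
From C# to G: 6 semitones over a fifth = diminished.

diminished fifth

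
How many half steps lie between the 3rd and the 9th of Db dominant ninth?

10

Db dominant ninth is spelled Db–F–Ab–Cb–Eb.
F to Eb is a minor seventh: 10 semitones.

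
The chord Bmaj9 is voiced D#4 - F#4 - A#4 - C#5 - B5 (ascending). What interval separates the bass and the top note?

minor thirteenth

The outer voices are D#4 and B5.
D# up to B is 20 semitones, a half step narrower than a major thirteenth, so the interval is minor.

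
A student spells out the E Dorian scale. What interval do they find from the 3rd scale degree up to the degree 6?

augmented 4th

E dorian: E F# G A B C# D.
That puts G below C#.
G up to C# is 6 semitones, a half step wider than a perfect fourth, so the interval is augmented.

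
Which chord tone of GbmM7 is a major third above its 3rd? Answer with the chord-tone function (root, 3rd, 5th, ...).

5th

Gbm(maj7) (Gb minor-major seventh) is spelled Gb–Bbb–Db–F.
The 3rd is Bbb. A major third above Bbb is Db.
Db is the chord's 5th.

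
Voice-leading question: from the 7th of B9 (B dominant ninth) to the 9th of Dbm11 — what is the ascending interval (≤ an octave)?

The 7th of B9 (B dominant ninth) is A; the 9th of Dbm11 is Eb.
From A to Eb: 6 semitones over a fifth = diminished.

diminished fifth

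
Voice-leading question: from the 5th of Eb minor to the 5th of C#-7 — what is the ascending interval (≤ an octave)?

The 5th of Eb minor is Bb; the 5th of C#-7 is G#.
Bb up to G# is 10 semitones, a half step wider than a major sixth, so the interval is augmented.

augmented sixth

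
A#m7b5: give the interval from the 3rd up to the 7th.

perfect fifth

The chord tones of A#m7b5 are A#-C#-E-G#.
That puts C# below G#.
C# up to G# spans 5 letter names and 7 semitones — a perfect fifth.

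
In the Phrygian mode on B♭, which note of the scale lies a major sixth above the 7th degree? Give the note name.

F

The scale is B♭ C♭ D♭ E♭ F G♭ A♭.
The 7th degree is A♭; a major sixth above that is F — scale degree 5.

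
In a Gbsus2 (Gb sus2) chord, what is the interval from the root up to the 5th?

Spelling the chord: Gb-Ab-Db.
So we need the interval from Gb up to Db.
Gb up to Db spans 5 letter names and 7 semitones — a perfect fifth.

perfect fifth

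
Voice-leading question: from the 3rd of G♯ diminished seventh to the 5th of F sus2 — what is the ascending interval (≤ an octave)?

G♯ diminished seventh has B as its 3rd, and F sus2 has C as its 5th.
2 letter names make it a second; at 1 semitone (a half step narrower than major) the quality is minor.

minor 2nd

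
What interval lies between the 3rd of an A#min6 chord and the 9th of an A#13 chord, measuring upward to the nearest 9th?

major seventh

The 3rd of A#min6 is C#; the 9th of A#13 is B#.
From C# to B# is 11 semitones, exactly the major seventh.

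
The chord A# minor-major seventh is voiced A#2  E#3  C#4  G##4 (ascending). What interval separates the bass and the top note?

major 14th

The outer voices are A#2 and G##4.
From A# to G## is 23 semitones, exactly the major fourteenth.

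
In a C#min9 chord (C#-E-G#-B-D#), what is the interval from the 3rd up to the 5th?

The 3rd is E and the 5th is G#.
Counting 3 letters and 4 half steps from E gives a major third.

major 3rd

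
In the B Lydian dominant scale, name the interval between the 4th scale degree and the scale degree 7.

diminished fourth

B lydian dominant: B C# D# E# F# G# A.
So we need the interval from E# up to A.
4 letter names make it a fourth; at 4 semitones (a half step narrower than perfect) the quality is diminished.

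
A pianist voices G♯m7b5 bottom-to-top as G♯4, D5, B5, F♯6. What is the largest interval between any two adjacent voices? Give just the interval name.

M6

Adjacent intervals: G♯4→D5 = diminished fifth; D5→B5 = major sixth; B5→F♯6 = perfect fifth.
The largest is D5 to B5, a major sixth (9 semitones).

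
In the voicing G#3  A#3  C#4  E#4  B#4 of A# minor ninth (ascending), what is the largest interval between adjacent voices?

perfect 5th

Adjacent intervals: G#3→A#3 = major second; A#3→C#4 = minor third; C#4→E#4 = major third; E#4→B#4 = perfect fifth.
The largest is E#4 to B#4, a perfect fifth (7 semitones).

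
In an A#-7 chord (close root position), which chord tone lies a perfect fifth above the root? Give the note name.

E#

A#m7 is spelled A#, C#, E#, G#.
The root is A#. A perfect fifth above A# is E#.
E# is the chord's 5th.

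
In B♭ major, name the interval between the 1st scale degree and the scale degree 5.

perfect 5th

Spelling B♭ major: B♭ C D E♭ F G A.
The 1st scale degree is B♭ and the 5th degree is F.
Counting 5 letters and 7 half steps from B♭ gives a perfect fifth.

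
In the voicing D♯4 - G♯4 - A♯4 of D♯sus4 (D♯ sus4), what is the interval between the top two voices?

major second

Those voices are G♯4 and A♯4.
From G♯ to A♯ is 2 semitones, exactly the major second.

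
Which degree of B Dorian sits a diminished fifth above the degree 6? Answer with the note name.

The scale is B C# D E F# G# A.
The degree 6 is G#; a diminished fifth above that is D — scale degree 3.

D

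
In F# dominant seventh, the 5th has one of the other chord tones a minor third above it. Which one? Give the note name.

E

Spelling the chord: F#, A#, C#, E.
The 5th is C#. A minor third above C# is E.
E is the chord's 7th.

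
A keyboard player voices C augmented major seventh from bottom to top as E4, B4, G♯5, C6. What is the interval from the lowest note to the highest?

The outer voices are E4 and C6.
E up to C is 20 semitones, a half step narrower than a major thirteenth, so the interval is minor.

minor thirteenth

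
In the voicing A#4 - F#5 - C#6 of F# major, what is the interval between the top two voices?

P5

Those voices are F#5 and C#6.
Counting 5 letters and 7 half steps from F# gives a perfect fifth.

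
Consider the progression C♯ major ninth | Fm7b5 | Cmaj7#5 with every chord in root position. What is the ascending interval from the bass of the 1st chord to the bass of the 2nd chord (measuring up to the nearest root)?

The roots are C♯ and F.
C♯ up to F is 4 semitones, a half step narrower than a perfect fourth, so the interval is diminished.

diminished 4th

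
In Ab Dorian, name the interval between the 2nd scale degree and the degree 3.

minor 2nd

Ab dorian: Ab Bb Cb Db Eb F Gb.
So we need the interval from Bb up to Cb.
Bb up to Cb is 1 semitone, a half step narrower than a major second, so the interval is minor.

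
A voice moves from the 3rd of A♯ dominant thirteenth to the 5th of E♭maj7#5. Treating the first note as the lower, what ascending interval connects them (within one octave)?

A♯ dominant thirteenth has C𝄪 as its 3rd, and E♭maj7#5 has B as its 5th.
7 letter names make it a seventh; at 9 semitones (a whole step narrower than major) the quality is diminished.

diminished seventh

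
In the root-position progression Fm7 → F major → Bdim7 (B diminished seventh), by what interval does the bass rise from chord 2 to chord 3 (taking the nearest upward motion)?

augmented 4th

The roots are F and B.
4 letter names make it a fourth; at 6 semitones (a half step wider than perfect) the quality is augmented.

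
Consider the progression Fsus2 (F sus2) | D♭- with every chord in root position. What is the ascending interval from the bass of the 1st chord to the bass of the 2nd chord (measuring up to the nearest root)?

The roots are F and D♭.
From F to D♭: 8 semitones over a sixth = minor.

m6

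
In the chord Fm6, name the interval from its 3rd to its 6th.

Fm6 is spelled F–Ab–C–D.
So we need the interval from Ab up to D.
4 letter names make it a fourth; at 6 semitones (a half step wider than perfect) the quality is augmented.

augmented fourth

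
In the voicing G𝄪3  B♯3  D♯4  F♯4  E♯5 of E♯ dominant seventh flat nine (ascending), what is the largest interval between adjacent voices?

Adjacent intervals: G𝄪3→B♯3 = minor third; B♯3→D♯4 = minor third; D♯4→F♯4 = minor third; F♯4→E♯5 = major seventh.
The largest is F♯4 to E♯5, a major seventh (11 semitones).

major seventh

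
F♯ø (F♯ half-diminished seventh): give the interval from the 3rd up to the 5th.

The chord tones of F♯ø are F♯ A C E.
The 3rd is A and the 5th is C.
3 letter names make it a third; at 3 semitones (a half step narrower than major) the quality is minor.

minor third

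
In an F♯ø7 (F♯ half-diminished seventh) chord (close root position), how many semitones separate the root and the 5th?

6

Spelling the chord: F♯ A C E.
F♯ to C is a diminished fifth: 6 semitones.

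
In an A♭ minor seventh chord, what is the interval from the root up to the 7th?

The chord tones of A♭-7 are A♭, C♭, E♭, G♭.
The root is A♭ and the 7th is G♭.
A♭ up to G♭ is 10 semitones, a half step narrower than a major seventh, so the interval is minor.

minor 7th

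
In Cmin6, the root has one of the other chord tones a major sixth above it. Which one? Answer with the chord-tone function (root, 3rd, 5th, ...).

The chord tones of Cmin6 (C minor sixth) are C Eb G A.
The root is C. A major sixth above C is A.
A is the chord's 6th.

6th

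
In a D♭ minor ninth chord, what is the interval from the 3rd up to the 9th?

D♭ minor ninth is spelled D♭ F♭ A♭ C♭ E♭.
3rd = F♭; 9th = E♭.
F♭ up to E♭ spans 7 letter names and 11 semitones — a major seventh.

major seventh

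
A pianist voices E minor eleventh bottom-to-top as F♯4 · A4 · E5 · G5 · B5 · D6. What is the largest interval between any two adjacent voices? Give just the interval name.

Adjacent intervals: F♯4→A4 = minor third; A4→E5 = perfect fifth; E5→G5 = minor third; G5→B5 = major third; B5→D6 = minor third.
The largest is A4 to E5, a perfect fifth (7 semitones).

perfect fifth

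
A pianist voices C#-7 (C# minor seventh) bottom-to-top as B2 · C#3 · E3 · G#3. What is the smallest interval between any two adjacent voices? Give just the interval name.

major second

Adjacent intervals: B2→C#3 = major second; C#3→E3 = minor third; E3→G#3 = major third.
The smallest is B2 to C#3, a major second (2 semitones).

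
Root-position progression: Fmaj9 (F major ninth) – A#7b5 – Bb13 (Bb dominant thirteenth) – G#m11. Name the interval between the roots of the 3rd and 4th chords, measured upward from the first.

The roots are Bb and G#.
Bb up to G# is 10 semitones, a half step wider than a major sixth, so the interval is augmented.

augmented sixth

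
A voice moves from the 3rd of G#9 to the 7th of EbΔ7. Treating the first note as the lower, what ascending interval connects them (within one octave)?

The 3rd of G#9 is B#; the 7th of EbΔ7 is D.
From B# to D: 2 semitones over a third = diminished.

diminished 3rd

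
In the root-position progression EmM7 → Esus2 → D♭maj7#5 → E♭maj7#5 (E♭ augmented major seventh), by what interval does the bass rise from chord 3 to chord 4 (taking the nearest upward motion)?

The roots are D♭ and E♭.
From D♭ to E♭ is 2 semitones, exactly the major second.

major 2nd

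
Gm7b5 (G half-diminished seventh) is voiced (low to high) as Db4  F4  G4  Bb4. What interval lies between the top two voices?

Those voices are G4 and Bb4.
G up to Bb is 3 semitones, a half step narrower than a major third, so the interval is minor.

m3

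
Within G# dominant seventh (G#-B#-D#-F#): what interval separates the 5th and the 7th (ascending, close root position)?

m3

That puts D# below F#.
D# up to F# is 3 semitones, a half step narrower than a major third, so the interval is minor.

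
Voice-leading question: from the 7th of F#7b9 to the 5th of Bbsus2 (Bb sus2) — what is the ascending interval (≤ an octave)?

minor second

F#7b9 has E as its 7th, and Bbsus2 (Bb sus2) has F as its 5th.
2 letter names make it a second; at 1 semitone (a half step narrower than major) the quality is minor.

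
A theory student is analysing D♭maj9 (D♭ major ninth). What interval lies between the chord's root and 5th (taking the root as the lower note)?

D♭ major ninth: D♭–F–A♭–C–E♭.
Root = D♭; 5th = A♭.
Counting 5 letters and 7 half steps from D♭ gives a perfect fifth.

P5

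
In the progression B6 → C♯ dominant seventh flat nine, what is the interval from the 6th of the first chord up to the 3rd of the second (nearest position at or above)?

B6 has G♯ as its 6th, and C♯ dominant seventh flat nine has E♯ as its 3rd.
G♯ up to E♯ spans 6 letter names and 9 semitones — a major sixth.

M6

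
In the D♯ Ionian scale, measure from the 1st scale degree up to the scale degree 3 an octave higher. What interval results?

D♯ major: D♯ E♯ F𝄪 G♯ A♯ B♯ C𝄪.
That puts D♯ below F𝄪.
Counting 10 letters and 16 half steps from D♯ gives a major tenth.

major tenth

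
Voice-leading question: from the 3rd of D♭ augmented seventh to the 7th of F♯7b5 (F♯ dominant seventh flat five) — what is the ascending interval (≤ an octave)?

major seventh

D♭ augmented seventh has F as its 3rd, and F♯7b5 (F♯ dominant seventh flat five) has E as its 7th.
Counting 7 letters and 11 half steps from F gives a major seventh.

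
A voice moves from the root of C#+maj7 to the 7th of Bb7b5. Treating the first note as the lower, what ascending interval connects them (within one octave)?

d6

C#+maj7 has C# as its root, and Bb7b5 has Ab as its 7th.
From C# to Ab: 7 semitones over a sixth = diminished.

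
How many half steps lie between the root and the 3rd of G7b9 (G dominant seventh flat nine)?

Spelling the chord: G-B-D-F-Ab.
G to B is a major third: 4 semitones.

4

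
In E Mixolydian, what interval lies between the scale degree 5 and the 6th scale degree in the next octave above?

E mixolydian: E F♯ G♯ A B C♯ D.
The scale degree 5 is B and the 6th scale degree (up an octave) is C♯.
B up to C♯ spans 9 letter names and 14 semitones — a major ninth.

major ninth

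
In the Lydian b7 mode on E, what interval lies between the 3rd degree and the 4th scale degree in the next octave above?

The scale runs E F# G# A# B C# D.
The 3rd degree is G# and the degree 4 (up an octave) is A#.
G# up to A# spans 9 letter names and 14 semitones — a major ninth.

major ninth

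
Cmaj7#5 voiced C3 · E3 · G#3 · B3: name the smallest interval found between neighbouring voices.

minor third

Adjacent intervals: C3→E3 = major third; E3→G#3 = major third; G#3→B3 = minor third.
The smallest is G#3 to B3, a minor third (3 semitones).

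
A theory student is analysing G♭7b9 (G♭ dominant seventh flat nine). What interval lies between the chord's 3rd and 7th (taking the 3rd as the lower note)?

diminished fifth

The chord tones of G♭ dominant seventh flat nine are G♭, B♭, D♭, F♭, A𝄫.
That puts B♭ below F♭.
B♭ up to F♭ is 6 semitones, a half step narrower than a perfect fifth, so the interval is diminished.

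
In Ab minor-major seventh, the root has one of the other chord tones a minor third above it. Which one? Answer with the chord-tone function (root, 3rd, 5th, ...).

3rd

Abm(maj7): Ab, Cb, Eb, G.
The root is Ab. A minor third above Ab is Cb.
Cb is the chord's 3rd.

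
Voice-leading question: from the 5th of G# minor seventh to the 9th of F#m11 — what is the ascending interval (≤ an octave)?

perfect fourth

The 5th of G# minor seventh is D#; the 9th of F#m11 is G#.
From D# to G# is 5 semitones, exactly the perfect fourth.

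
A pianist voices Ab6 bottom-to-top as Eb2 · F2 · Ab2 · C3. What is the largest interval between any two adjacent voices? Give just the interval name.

major third

Adjacent intervals: Eb2→F2 = major second; F2→Ab2 = minor third; Ab2→C3 = major third.
The largest is Ab2 to C3, a major third (4 semitones).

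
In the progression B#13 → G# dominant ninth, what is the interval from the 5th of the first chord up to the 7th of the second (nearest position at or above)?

diminished octave

B#13 has F## as its 5th, and G# dominant ninth has F# as its 7th.
F## up to F# is 11 semitones, a half step narrower than a perfect octave, so the interval is diminished.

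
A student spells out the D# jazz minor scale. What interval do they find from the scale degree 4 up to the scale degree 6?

major 3rd

The scale runs D# E# F# G# A# B# C##.
So we need the interval from G# up to B#.
From G# to B# is 4 semitones, exactly the major third.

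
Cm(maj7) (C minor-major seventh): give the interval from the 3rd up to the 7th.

The chord tones of Cm(maj7) (C minor-major seventh) are C–E♭–G–B.
3rd = E♭; 7th = B.
5 letter names make it a fifth; at 8 semitones (a half step wider than perfect) the quality is augmented.

augmented fifth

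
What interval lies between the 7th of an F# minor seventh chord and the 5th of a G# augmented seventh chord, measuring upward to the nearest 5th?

augmented 7th

F# minor seventh has E as its 7th, and G# augmented seventh has D## as its 5th.
E up to D## is 12 semitones, a half step wider than a major seventh, so the interval is augmented.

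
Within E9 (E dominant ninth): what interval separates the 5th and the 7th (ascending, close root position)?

m3

Spelling the chord: E–G♯–B–D–F♯.
That puts B below D.
B up to D is 3 semitones, a half step narrower than a major third, so the interval is minor.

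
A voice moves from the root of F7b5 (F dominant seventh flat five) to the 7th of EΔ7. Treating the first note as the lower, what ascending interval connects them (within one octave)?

augmented 6th

The root of F7b5 (F dominant seventh flat five) is F; the 7th of EΔ7 is D#.
F up to D# is 10 semitones, a half step wider than a major sixth, so the interval is augmented.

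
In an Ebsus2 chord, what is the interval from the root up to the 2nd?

major second

The chord tones of Ebsus2 are Eb, F, Bb.
Root = Eb; 2nd = F.
Eb up to F spans 2 letter names and 2 semitones — a major second.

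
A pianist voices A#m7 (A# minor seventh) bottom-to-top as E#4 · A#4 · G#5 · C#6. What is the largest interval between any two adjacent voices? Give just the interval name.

minor seventh

Adjacent intervals: E#4→A#4 = perfect fourth; A#4→G#5 = minor seventh; G#5→C#6 = perfect fourth.
The largest is A#4 to G#5, a minor seventh (10 semitones).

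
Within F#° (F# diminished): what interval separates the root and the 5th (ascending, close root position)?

Spelling the chord: F#-A-C.
Root = F#; 5th = C.
5 letter names make it a fifth; at 6 semitones (a half step narrower than perfect) the quality is diminished.

d5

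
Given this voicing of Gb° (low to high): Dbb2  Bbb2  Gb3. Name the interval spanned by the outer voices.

augmented eleventh

The outer voices are Dbb2 and Gb3.
11 letter names make it an eleventh; at 18 semitones (a half step wider than perfect) the quality is augmented.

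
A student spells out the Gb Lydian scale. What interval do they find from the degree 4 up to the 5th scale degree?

Gb lydian: Gb Ab Bb C Db Eb F.
Degree 4 = C; degree 5 = Db.
From C to Db: 1 semitone over a second = minor.

minor 2nd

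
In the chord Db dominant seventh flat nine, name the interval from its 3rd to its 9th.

diminished seventh

Db dominant seventh flat nine is spelled Db-F-Ab-Cb-Ebb.
3rd = F; 9th = Ebb.
From F to Ebb: 9 semitones over a seventh = diminished.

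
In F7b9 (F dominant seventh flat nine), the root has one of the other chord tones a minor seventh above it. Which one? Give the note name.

F7b9 (F dominant seventh flat nine): F–A–C–Eb–Gb.
The root is F. A minor seventh above F is Eb.
Eb is the chord's 7th.

Eb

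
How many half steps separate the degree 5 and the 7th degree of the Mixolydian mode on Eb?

The scale is Eb F G Ab Bb C Db.
Bb up to Db is a minor third — 3 semitones.

3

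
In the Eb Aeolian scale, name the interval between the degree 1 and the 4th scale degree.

Eb natural minor: Eb F Gb Ab Bb Cb Db.
Degree 1 = Eb; 4th scale degree = Ab.
Eb up to Ab spans 4 letter names and 5 semitones — a perfect fourth.

perfect 4th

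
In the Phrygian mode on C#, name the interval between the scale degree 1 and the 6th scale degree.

The scale runs C# D E F# G# A B.
Scale degree 1 = C#; scale degree 6 = A.
From C# to A: 8 semitones over a sixth = minor.

minor sixth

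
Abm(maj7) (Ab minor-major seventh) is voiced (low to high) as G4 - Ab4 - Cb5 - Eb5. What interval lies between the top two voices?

Those voices are Cb5 and Eb5.
From Cb to Eb is 4 semitones, exactly the major third.

M3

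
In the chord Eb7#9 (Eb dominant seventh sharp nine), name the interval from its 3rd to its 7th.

Eb7#9: Eb–G–Bb–Db–F#.
That puts G below Db.
G up to Db is 6 semitones, a half step narrower than a perfect fifth, so the interval is diminished.

diminished fifth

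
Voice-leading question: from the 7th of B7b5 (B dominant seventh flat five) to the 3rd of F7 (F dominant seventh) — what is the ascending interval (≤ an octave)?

perfect unison

The 7th of B7b5 (B dominant seventh flat five) is A; the 3rd of F7 (F dominant seventh) is A.
Counting 1 letters and 0 half steps from A gives a perfect unison.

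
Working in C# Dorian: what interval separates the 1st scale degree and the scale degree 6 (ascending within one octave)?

major sixth

Spelling C# Dorian: C# D# E F# G# A# B.
1st scale degree = C#; 6th degree = A#.
From C# to A# is 9 semitones, exactly the major sixth.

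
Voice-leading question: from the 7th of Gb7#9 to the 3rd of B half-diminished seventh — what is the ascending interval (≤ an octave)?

The 7th of Gb7#9 is Fb; the 3rd of B half-diminished seventh is D.
6 letter names make it a sixth; at 10 semitones (a half step wider than major) the quality is augmented.

augmented sixth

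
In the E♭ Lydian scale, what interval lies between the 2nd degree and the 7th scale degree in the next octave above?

Spelling the E♭ Lydian scale: E♭ F G A B♭ C D.
That puts F below D.
Counting 13 letters and 21 half steps from F gives a major thirteenth.

major thirteenth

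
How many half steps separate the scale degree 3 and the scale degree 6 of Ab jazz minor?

6

The scale is Ab Bb Cb Db Eb F G.
Cb up to F is an augmented fourth — 6 semitones.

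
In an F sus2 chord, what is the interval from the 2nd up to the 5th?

Fsus2 (F sus2) is spelled F, G, C.
2nd = G; 5th = C.
From G to C is 5 semitones, exactly the perfect fourth.

perfect 4th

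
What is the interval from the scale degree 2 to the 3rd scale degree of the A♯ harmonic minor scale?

Spelling the A♯ harmonic minor scale: A♯ B♯ C♯ D♯ E♯ F♯ G𝄪.
So we need the interval from B♯ up to C♯.
From B♯ to C♯: 1 semitone over a second = minor.

minor 2nd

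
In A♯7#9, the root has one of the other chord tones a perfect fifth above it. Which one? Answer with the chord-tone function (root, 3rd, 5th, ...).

5th

The chord tones of A♯7#9 (A♯ dominant seventh sharp nine) are A♯–C𝄪–E♯–G♯–B𝄪.
The root is A♯. A perfect fifth above A♯ is E♯.
E♯ is the chord's 5th.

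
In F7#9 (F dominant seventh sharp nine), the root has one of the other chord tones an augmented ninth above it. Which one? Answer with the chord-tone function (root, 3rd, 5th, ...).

F7#9 (F dominant seventh sharp nine): F, A, C, E♭, G♯.
The root is F. An augmented ninth above F is G♯.
G♯ is the chord's 9th.

9th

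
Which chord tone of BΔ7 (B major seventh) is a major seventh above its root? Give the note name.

A#

BM7 is spelled B–D♯–F♯–A♯.
The root is B. A major seventh above B is A♯.
A♯ is the chord's 7th.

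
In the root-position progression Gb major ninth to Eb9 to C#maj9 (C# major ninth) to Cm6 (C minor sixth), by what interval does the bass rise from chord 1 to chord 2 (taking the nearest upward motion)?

M6

The roots are Gb and Eb.
Gb up to Eb spans 6 letter names and 9 semitones — a major sixth.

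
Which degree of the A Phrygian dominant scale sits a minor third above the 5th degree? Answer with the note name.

G

The scale is A Bb C# D E F G.
The 5th degree is E; a minor third above that is G — scale degree 7.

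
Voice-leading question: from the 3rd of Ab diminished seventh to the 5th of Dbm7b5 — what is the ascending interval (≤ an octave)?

The 3rd of Ab diminished seventh is Cb; the 5th of Dbm7b5 is Abb.
From Cb to Abb: 8 semitones over a sixth = minor.

minor sixth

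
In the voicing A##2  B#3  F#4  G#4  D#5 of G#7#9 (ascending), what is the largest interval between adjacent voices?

minor ninth

Adjacent intervals: A##2→B#3 = minor ninth; B#3→F#4 = diminished fifth; F#4→G#4 = major second; G#4→D#5 = perfect fifth.
The largest is A##2 to B#3, a minor ninth (13 semitones).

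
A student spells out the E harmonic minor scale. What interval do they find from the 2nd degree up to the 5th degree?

P4

E harmonic minor: E F# G A B C D#.
The 2nd degree is F# and the scale degree 5 is B.
Counting 4 letters and 5 half steps from F# gives a perfect fourth.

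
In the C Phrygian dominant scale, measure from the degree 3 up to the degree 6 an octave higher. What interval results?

Spelling the C Phrygian dominant scale: C Db E F G Ab Bb.
That puts E below Ab.
From E to Ab: 16 semitones over an eleventh = diminished.

d11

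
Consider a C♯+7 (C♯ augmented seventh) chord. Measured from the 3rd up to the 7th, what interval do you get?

diminished fifth

C♯ augmented seventh: C♯ E♯ G𝄪 B.
The 3rd is E♯ and the 7th is B.
E♯ up to B is 6 semitones, a half step narrower than a perfect fifth, so the interval is diminished.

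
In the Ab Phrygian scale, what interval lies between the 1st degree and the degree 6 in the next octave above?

minor thirteenth

Ab phrygian: Ab Bbb Cb Db Eb Fb Gb.
That puts Ab below Fb.
13 letter names make it a thirteenth; at 20 semitones (a half step narrower than major) the quality is minor.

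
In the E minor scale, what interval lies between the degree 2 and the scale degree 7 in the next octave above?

minor thirteenth

E natural minor: E F# G A B C D.
That puts F# below D.
13 letter names make it a thirteenth; at 20 semitones (a half step narrower than major) the quality is minor.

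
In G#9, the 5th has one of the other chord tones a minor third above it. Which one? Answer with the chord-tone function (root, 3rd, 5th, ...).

7th

G#9 (G# dominant ninth): G#, B#, D#, F#, A#.
The 5th is D#. A minor third above D# is F#.
F# is the chord's 7th.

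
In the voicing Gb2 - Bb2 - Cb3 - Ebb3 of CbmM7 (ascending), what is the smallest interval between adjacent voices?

minor second

Adjacent intervals: Gb2→Bb2 = major third; Bb2→Cb3 = minor second; Cb3→Ebb3 = minor third.
The smallest is Bb2 to Cb3, a minor second (1 semitone).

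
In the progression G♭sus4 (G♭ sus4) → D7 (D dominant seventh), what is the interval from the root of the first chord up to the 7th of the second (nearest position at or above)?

augmented fourth

G♭sus4 (G♭ sus4) has G♭ as its root, and D7 (D dominant seventh) has C as its 7th.
4 letter names make it a fourth; at 6 semitones (a half step wider than perfect) the quality is augmented.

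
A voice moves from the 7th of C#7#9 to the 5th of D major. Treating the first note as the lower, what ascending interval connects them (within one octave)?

minor seventh

The 7th of C#7#9 is B; the 5th of D major is A.
From B to A: 10 semitones over a seventh = minor.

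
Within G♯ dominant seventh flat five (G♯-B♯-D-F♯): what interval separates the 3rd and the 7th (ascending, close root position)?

So we need the interval from B♯ up to F♯.
B♯ up to F♯ is 6 semitones, a half step narrower than a perfect fifth, so the interval is diminished.

d5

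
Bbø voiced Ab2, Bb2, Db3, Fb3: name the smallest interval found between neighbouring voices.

M2

Adjacent intervals: Ab2→Bb2 = major second; Bb2→Db3 = minor third; Db3→Fb3 = minor third.
The smallest is Ab2 to Bb2, a major second (2 semitones).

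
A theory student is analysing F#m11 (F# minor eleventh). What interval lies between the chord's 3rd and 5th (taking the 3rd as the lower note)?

F#m11 (F# minor eleventh) is spelled F#–A–C#–E–G#–B.
So we need the interval from A up to C#.
A up to C# spans 3 letter names and 4 semitones — a major third.

major third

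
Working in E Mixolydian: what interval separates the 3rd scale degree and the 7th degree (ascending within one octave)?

diminished fifth

E mixolydian: E F♯ G♯ A B C♯ D.
The 3rd scale degree is G♯ and the 7th scale degree is D.
G♯ up to D is 6 semitones, a half step narrower than a perfect fifth, so the interval is diminished.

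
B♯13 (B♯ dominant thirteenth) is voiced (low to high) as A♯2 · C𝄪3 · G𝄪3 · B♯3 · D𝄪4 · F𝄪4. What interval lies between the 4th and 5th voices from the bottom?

Those voices are B♯3 and D𝄪4.
From B♯ to D𝄪 is 4 semitones, exactly the major third.

major third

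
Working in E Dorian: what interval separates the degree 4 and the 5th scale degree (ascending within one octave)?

E dorian: E F# G A B C# D.
That puts A below B.
From A to B is 2 semitones, exactly the major second.

major second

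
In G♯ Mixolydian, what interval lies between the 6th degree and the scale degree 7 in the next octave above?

m9

Spelling G♯ Mixolydian: G♯ A♯ B♯ C♯ D♯ E♯ F♯.
That puts E♯ below F♯.
E♯ up to F♯ is 13 semitones, a half step narrower than a major ninth, so the interval is minor.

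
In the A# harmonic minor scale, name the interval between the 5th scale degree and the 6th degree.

Spelling the A# harmonic minor scale: A# B# C# D# E# F# G##.
5th scale degree = E#; 6th scale degree = F#.
2 letter names make it a second; at 1 semitone (a half step narrower than major) the quality is minor.

minor second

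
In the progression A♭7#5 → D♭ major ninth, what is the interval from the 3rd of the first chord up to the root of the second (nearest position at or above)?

minor second

A♭7#5 has C as its 3rd, and D♭ major ninth has D♭ as its root.
C up to D♭ is 1 semitone, a half step narrower than a major second, so the interval is minor.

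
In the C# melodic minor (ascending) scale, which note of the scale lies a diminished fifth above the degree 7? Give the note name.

The scale is C# D# E F# G# A# B#.
The degree 7 is B#; a diminished fifth above that is F# — scale degree 4.

F#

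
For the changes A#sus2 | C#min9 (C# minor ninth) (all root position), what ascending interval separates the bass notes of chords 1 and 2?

m3

The roots are A# and C#.
3 letter names make it a third; at 3 semitones (a half step narrower than major) the quality is minor.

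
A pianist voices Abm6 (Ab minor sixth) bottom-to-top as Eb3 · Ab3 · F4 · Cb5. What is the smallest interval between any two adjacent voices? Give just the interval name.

perfect 4th

Adjacent intervals: Eb3→Ab3 = perfect fourth; Ab3→F4 = major sixth; F4→Cb5 = diminished fifth.
The smallest is Eb3 to Ab3, a perfect fourth (5 semitones).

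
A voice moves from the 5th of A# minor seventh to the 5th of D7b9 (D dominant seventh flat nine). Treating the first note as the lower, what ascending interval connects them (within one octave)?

A# minor seventh has E# as its 5th, and D7b9 (D dominant seventh flat nine) has A as its 5th.
4 letter names make it a fourth; at 4 semitones (a half step narrower than perfect) the quality is diminished.

diminished fourth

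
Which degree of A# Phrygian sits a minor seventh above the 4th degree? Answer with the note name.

The scale is A# B C# D# E# F# G#.
The 4th degree is D#; a minor seventh above that is C# — scale degree 3.

C#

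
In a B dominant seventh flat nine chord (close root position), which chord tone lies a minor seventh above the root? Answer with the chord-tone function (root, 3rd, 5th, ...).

7th

The chord tones of B7b9 are B, D#, F#, A, C.
The root is B. A minor seventh above B is A.
A is the chord's 7th.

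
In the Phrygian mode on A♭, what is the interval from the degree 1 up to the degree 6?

minor 6th

Spelling the Phrygian mode on A♭: A♭ B𝄫 C♭ D♭ E♭ F♭ G♭.
So we need the interval from A♭ up to F♭.
6 letter names make it a sixth; at 8 semitones (a half step narrower than major) the quality is minor.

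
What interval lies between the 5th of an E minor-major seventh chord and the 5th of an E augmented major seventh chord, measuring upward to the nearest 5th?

E minor-major seventh has B as its 5th, and E augmented major seventh has B# as its 5th.
1 letter names make it a unison; at 1 semitone (a half step wider than perfect) the quality is augmented.

augmented 1st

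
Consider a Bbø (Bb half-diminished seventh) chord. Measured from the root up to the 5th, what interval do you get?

Spelling the chord: Bb, Db, Fb, Ab.
Root = Bb; 5th = Fb.
From Bb to Fb: 6 semitones over a fifth = diminished.

d5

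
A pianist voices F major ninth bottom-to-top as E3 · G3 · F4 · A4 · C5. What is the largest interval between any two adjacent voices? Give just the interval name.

m7

Adjacent intervals: E3→G3 = minor third; G3→F4 = minor seventh; F4→A4 = major third; A4→C5 = minor third.
The largest is G3 to F4, a minor seventh (10 semitones).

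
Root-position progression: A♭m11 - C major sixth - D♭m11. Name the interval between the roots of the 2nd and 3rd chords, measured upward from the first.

minor second

The roots are C and D♭.
C up to D♭ is 1 semitone, a half step narrower than a major second, so the interval is minor.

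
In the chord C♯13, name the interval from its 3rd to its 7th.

diminished fifth

C♯13: C♯ E♯ G♯ B D♯ A♯.
3rd = E♯; 7th = B.
5 letter names make it a fifth; at 6 semitones (a half step narrower than perfect) the quality is diminished.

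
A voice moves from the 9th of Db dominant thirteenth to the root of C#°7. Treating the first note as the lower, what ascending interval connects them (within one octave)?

Db dominant thirteenth has Eb as its 9th, and C#°7 has C# as its root.
6 letter names make it a sixth; at 10 semitones (a half step wider than major) the quality is augmented.

augmented 6th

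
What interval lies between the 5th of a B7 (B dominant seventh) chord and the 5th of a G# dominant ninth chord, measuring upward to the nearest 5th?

B7 (B dominant seventh) has F# as its 5th, and G# dominant ninth has D# as its 5th.
F# up to D# spans 6 letter names and 9 semitones — a major sixth.

major 6th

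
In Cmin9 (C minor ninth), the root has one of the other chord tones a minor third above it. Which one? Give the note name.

Cmin9 (C minor ninth): C Eb G Bb D.
The root is C. A minor third above C is Eb.
Eb is the chord's 3rd.

Eb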